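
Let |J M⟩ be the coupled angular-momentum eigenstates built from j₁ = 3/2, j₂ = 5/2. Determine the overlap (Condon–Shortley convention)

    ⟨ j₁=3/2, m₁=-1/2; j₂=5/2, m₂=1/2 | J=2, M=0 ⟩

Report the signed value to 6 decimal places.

√[5·2!1!3!/7! · 1!2!3!2!2!2!] = √(8/7)
  +(−1)^1/∏(1,1,1,2,0,1)! = -1/2  (running -1/2)
  +(−1)^2/∏(2,0,0,1,1,2)! = 1/4  (running -1/4)
⟨..|..⟩ = √(8/7)·(-1/4) = -0.267261

-0.267261  (= −√(1/14))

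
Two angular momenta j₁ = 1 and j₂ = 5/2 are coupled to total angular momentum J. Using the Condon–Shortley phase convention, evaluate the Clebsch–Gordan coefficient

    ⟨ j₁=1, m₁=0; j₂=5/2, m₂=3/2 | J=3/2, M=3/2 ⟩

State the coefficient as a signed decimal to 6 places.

−√(4/15) = -0.516398

triangle: 2!×0!×3!/6! = 12/720
(j±m)!: 1!×1!×4!×1!×3!×0! = 144
prefactor² = (2J+1)×Δ×N² = 48/5
  k=1: −1/(1!×1!×0!×3!×0!×0!) = -1/6
Σ = -1/6  ⇒  CG² = 48/5×(-1/6)² = 4/15
CG = −√(4/15) = -0.516398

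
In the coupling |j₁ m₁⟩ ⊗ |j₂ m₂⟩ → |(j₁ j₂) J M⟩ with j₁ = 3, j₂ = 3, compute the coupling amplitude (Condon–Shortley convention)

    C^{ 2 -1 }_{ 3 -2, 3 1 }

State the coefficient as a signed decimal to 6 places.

-0.422577  (= −√(5/28))

√[5·4!2!2!/9! · 1!5!4!2!1!3!] = √(320/7)
  +(−1)^3/∏(3,1,2,1,0,1)! = -1/12  (running -1/12)
  +(−1)^4/∏(4,0,1,0,1,2)! = 1/48  (running -1/16)
⟨..|..⟩ = √(320/7)·(-1/16) = -0.422577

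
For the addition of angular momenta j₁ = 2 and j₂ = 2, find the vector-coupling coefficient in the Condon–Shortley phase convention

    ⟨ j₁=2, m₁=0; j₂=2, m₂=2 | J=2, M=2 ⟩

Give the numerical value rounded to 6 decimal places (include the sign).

+0.534522  (= +√(2/7))

√[5·2!2!2!/7! · 2!2!4!0!4!0!] = √(128/7)
  +(−1)^2/∏(2,0,0,2,2,0)! = 1/8  (running 1/8)
⟨..|..⟩ = √(128/7)·(1/8) = +0.534522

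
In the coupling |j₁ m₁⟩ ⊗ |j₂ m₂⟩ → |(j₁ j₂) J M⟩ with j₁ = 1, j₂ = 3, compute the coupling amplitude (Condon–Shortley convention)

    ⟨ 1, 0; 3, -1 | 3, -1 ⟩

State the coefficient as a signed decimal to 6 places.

triangle: 1!*1!*5!/8! = 120/40320
(j±m)!: 1!*1!*2!*4!*2!*4! = 2304
prefactor² = (2J+1)*Δ*N² = 48
  k=0: +1/(0!*1!*1!*2!*0!*3!) = 1/12
  k=1: −1/(1!*0!*0!*1!*1!*4!) = -1/24
Σ = 1/24  ⇒  CG² = 48*1/24² = 1/12
CG = +√(1/12) = +0.288675

+√(1/12) = +0.288675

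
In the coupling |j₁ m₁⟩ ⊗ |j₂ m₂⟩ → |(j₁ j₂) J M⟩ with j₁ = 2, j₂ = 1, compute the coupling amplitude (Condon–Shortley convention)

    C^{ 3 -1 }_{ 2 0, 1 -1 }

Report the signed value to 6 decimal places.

+√(2/5) ≈ +0.632456

√[7·0!4!2!/7! · 2!2!0!2!2!4!] = √(128/5)
  +(−1)^0/∏(0,0,2,0,2,2)! = 1/8  (running 1/8)
⟨..|..⟩ = √(128/5)·(1/8) = +0.632456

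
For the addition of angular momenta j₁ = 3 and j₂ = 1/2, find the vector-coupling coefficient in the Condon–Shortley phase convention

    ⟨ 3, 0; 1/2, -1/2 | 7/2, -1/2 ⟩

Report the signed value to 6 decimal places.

+√(4/7) = +0.755929

triangle: 0!×6!×1!/8! = 720/40320
(j±m)!: 3!×3!×0!×1!×3!×4! = 5184
prefactor² = (2J+1)×Δ×N² = 5184/7
  k=0: +1/(0!×0!×3!×0!×3!×1!) = 1/36
Σ = 1/36  ⇒  CG² = 5184/7×1/36² = 4/7
CG = +√(4/7) = +0.755929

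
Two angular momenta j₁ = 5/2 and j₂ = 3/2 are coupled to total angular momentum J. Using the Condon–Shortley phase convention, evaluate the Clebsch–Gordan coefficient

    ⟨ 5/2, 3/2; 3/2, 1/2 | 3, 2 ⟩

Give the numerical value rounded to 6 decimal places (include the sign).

j₁+j₂−J=1  J+j₁−j₂=4  J−j₁+j₂=2  j₁+j₂+J+1=8
(j₁±m₁, j₂±m₂, J±M) = (4,1,2,1,5,1)
P² = 48
sum k=0..1:
  [0] +1/12 = 1/12
  [1] −1/24 = -1/24
S = 1/24
C² = P²·S² = 1/12 ; C = +0.288675

+0.288675  (= +√(1/12))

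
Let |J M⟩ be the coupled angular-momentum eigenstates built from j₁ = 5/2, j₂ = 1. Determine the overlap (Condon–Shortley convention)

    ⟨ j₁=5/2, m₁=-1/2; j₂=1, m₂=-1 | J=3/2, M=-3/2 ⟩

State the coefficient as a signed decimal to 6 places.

+0.258199  (= +√(1/15))

triangle: 2!×3!×0!/6! = 12/720
(j±m)!: 2!×3!×0!×2!×0!×3! = 144
prefactor² = (2J+1)×Δ×N² = 48/5
  k=0: +1/(0!×2!×3!×0!×0!×0!) = 1/12
Σ = 1/12  ⇒  CG² = 48/5×1/12² = 1/15
CG = +√(1/15) = +0.258199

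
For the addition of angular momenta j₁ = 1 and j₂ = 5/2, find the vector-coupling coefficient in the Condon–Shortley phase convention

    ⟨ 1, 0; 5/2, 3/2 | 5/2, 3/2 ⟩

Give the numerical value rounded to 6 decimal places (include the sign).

−√(9/35) ≈ -0.507093

j₁+j₂−J=1  J+j₁−j₂=1  J−j₁+j₂=4  j₁+j₂+J+1=7
(j₁±m₁, j₂±m₂, J±M) = (1,1,4,1,4,1)
P² = 576/35
sum k=0..1:
  [0] +1/24 = 1/24
  [1] −1/6 = -1/6
S = -1/8
C² = P²·S² = 9/35 ; C = -0.507093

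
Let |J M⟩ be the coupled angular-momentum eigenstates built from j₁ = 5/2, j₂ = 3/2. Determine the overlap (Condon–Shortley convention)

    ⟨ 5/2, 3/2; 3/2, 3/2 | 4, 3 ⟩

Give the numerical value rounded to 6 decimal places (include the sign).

+√(5/8) = +0.790569

√[9·0!5!3!/9! · 4!1!3!0!7!1!] = √(12960)
  +(−1)^0/∏(0,0,1,3,4,0)! = 1/144  (running 1/144)
⟨..|..⟩ = √(12960)·(1/144) = +0.790569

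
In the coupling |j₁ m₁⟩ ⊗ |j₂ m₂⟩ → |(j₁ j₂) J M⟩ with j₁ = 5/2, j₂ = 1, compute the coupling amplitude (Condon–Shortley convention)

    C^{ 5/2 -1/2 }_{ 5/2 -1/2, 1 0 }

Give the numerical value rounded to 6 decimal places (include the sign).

√[6·1!4!1!/7! · 2!3!1!1!2!3!] = √(144/35)
  +(−1)^0/∏(0,1,3,1,1,0)! = 1/6  (running 1/6)
  +(−1)^1/∏(1,0,2,0,2,1)! = -1/4  (running -1/12)
⟨..|..⟩ = √(144/35)·(-1/12) = -0.169031

-0.169031  (= −√(1/35))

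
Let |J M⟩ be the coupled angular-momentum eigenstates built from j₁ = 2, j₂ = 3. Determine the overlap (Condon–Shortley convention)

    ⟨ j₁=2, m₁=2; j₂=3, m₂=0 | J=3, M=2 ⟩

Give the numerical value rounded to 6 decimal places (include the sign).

+√(1/3) = +0.577350

j₁+j₂−J=2  J+j₁−j₂=2  J−j₁+j₂=4  j₁+j₂+J+1=9
(j₁±m₁, j₂±m₂, J±M) = (4,0,3,3,5,1)
P² = 192
sum k=0..0:
  [0] +1/24 = 1/24
S = 1/24
C² = P²·S² = 1/3 ; C = +0.577350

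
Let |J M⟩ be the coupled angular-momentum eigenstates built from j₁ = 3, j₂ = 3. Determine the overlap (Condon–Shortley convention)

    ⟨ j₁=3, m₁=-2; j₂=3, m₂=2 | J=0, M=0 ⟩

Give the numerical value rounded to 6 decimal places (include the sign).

−√(1/7) ≈ -0.377964

√[1·6!0!0!/7! · 1!5!5!1!0!0!] = √(14400/7)
  +(−1)^5/∏(5,1,0,0,0,0)! = -1/120  (running -1/120)
⟨..|..⟩ = √(14400/7)·(-1/120) = -0.377964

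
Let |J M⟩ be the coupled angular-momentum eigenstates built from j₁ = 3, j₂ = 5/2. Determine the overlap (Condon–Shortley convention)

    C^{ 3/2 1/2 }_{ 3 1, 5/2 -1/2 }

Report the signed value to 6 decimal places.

-0.097590  (= −√(1/105))

j₁+j₂−J=4  J+j₁−j₂=2  J−j₁+j₂=1  j₁+j₂+J+1=8
(j₁±m₁, j₂±m₂, J±M) = (4,2,2,3,2,1)
P² = 192/35
sum k=1..2:
  [1] −1/6 = -1/6
  [2] +1/8 = 1/8
S = -1/24
C² = P²·S² = 1/105 ; C = -0.097590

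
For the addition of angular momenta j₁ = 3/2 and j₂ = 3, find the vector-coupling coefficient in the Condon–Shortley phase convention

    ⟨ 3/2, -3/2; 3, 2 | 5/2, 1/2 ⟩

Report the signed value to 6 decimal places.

triangle: 2!×1!×4!/8! = 48/40320
(j±m)!: 0!×3!×5!×1!×3!×2! = 8640
prefactor² = (2J+1)×Δ×N² = 432/7
  k=2: +1/(2!×0!×1!×3!×0!×1!) = 1/12
Σ = 1/12  ⇒  CG² = 432/7×1/12² = 3/7
CG = +√(3/7) = +0.654654

+0.654654  (= +√(3/7))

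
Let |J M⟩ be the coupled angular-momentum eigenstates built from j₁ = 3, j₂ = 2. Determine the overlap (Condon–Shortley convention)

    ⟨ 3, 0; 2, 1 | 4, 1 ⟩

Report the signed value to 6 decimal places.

√[9·1!5!3!/10! · 3!3!3!1!5!3!] = √(1944/7)
  +(−1)^0/∏(0,1,3,3,2,0)! = 1/72  (running 1/72)
  +(−1)^1/∏(1,0,2,2,3,1)! = -1/24  (running -1/36)
⟨..|..⟩ = √(1944/7)·(-1/36) = -0.462910

-0.462910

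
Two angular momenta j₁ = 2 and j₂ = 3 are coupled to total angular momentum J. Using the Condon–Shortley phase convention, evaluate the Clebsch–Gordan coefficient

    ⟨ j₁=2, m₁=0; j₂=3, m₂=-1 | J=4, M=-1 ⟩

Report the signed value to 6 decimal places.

j₁+j₂−J=1  J+j₁−j₂=3  J−j₁+j₂=5  j₁+j₂+J+1=10
(j₁±m₁, j₂±m₂, J±M) = (2,2,2,4,3,5)
P² = 1728/7
sum k=0..1:
  [0] +1/24 = 1/24
  [1] −1/48 = -1/48
S = 1/48
C² = P²·S² = 3/28 ; C = +0.327327

+√(3/28) = +0.327327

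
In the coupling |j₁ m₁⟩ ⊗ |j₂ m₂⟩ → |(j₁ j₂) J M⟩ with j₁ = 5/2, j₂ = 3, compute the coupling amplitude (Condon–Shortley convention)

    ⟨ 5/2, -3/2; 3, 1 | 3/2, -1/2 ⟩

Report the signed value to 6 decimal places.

√[4·4!1!2!/8! · 1!4!4!2!1!2!] = √(384/35)
  +(−1)^3/∏(3,1,1,1,0,1)! = -1/6  (running -1/6)
  +(−1)^4/∏(4,0,0,0,1,2)! = 1/48  (running -7/48)
⟨..|..⟩ = √(384/35)·(-7/48) = -0.483046

−√(7/30) ≈ -0.483046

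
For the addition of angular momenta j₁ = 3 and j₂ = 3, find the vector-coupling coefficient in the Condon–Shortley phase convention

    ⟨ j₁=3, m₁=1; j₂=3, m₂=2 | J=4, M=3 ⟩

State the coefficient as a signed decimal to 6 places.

−√(1/11) ≈ -0.301511

√[9·2!4!4!/11! · 4!2!5!1!7!1!] = √(82944/11)
  +(−1)^1/∏(1,1,1,4,3,0)! = -1/144  (running -1/144)
  +(−1)^2/∏(2,0,0,3,4,1)! = 1/288  (running -1/288)
⟨..|..⟩ = √(82944/11)·(-1/288) = -0.301511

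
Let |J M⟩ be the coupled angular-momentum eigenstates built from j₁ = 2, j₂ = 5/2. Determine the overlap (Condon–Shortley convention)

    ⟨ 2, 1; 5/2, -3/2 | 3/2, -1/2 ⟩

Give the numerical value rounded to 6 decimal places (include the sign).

j₁+j₂−J=3  J+j₁−j₂=1  J−j₁+j₂=2  j₁+j₂+J+1=7
(j₁±m₁, j₂±m₂, J±M) = (3,1,1,4,1,2)
P² = 96/35
sum k=0..1:
  [0] +1/6 = 1/6
  [1] −1/4 = -1/4
S = -1/12
C² = P²·S² = 2/105 ; C = -0.138013

-0.138013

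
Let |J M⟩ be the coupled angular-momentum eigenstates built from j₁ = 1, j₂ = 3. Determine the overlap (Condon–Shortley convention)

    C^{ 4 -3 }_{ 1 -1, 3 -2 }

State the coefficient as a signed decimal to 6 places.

+√(3/4) ≈ +0.866025

√[9·0!2!6!/9! · 0!2!1!5!1!7!] = √(43200)
  +(−1)^0/∏(0,0,2,1,0,5)! = 1/240  (running 1/240)
⟨..|..⟩ = √(43200)·(1/240) = +0.866025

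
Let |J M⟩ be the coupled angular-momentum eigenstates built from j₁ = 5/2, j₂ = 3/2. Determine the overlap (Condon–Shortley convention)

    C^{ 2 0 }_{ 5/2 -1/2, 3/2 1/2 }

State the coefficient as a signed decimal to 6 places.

triangle: 2!×3!×1!/7! = 12/5040
(j±m)!: 2!×3!×2!×1!×2!×2! = 96
prefactor² = (2J+1)×Δ×N² = 8/7
  k=1: −1/(1!×1!×2!×1!×1!×0!) = -1/2
  k=2: +1/(2!×0!×1!×0!×2!×1!) = 1/4
Σ = -1/4  ⇒  CG² = 8/7×(-1/4)² = 1/14
CG = −√(1/14) = -0.267261

−√(1/14) = -0.267261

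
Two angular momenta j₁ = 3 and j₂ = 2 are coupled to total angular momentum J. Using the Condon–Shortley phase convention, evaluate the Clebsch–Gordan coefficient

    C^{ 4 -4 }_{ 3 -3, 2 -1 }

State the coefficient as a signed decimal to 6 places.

j₁+j₂−J=1  J+j₁−j₂=5  J−j₁+j₂=3  j₁+j₂+J+1=10
(j₁±m₁, j₂±m₂, J±M) = (0,6,1,3,0,8)
P² = 311040
sum k=1..1:
  [1] −1/720 = -1/720
S = -1/720
C² = P²·S² = 3/5 ; C = -0.774597

−√(3/5) ≈ -0.774597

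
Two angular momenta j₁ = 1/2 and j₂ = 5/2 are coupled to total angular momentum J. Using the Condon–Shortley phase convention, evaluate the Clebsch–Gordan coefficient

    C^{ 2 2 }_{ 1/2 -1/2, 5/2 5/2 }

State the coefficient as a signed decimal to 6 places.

−√(5/6) ≈ -0.912871

triangle: 1!×0!×4!/6! = 24/720
(j±m)!: 0!×1!×5!×0!×4!×0! = 2880
prefactor² = (2J+1)×Δ×N² = 480
  k=1: −1/(1!×0!×0!×4!×0!×0!) = -1/24
Σ = -1/24  ⇒  CG² = 480×(-1/24)² = 5/6
CG = −√(5/6) = -0.912871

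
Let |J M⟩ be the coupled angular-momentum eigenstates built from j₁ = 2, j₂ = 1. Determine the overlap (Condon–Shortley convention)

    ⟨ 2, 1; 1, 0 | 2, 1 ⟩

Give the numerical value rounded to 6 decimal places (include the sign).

+√(1/6) = +0.408248

triangle: 1!×3!×1!/6! = 6/720
(j±m)!: 3!×1!×1!×1!×3!×1! = 36
prefactor² = (2J+1)×Δ×N² = 3/2
  k=0: +1/(0!×1!×1!×1!×2!×0!) = 1/2
  k=1: −1/(1!×0!×0!×0!×3!×1!) = -1/6
Σ = 1/3  ⇒  CG² = 3/2×1/3² = 1/6
CG = +√(1/6) = +0.408248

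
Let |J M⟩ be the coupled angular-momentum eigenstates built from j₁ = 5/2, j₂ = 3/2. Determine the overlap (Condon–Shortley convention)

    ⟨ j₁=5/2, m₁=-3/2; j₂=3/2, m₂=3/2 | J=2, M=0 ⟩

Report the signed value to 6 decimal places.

√[5·2!3!1!/7! · 1!4!3!0!2!2!] = √(48/7)
  +(−1)^2/∏(2,0,2,1,1,0)! = 1/4  (running 1/4)
⟨..|..⟩ = √(48/7)·(1/4) = +0.654654

+√(3/7) ≈ +0.654654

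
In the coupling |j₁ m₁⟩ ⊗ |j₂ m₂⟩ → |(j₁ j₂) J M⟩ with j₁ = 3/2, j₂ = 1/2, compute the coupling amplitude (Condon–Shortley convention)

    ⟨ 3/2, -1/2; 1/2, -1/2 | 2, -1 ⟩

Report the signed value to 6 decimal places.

+0.866025  (= +√(3/4))

√[5·0!3!1!/5! · 1!2!0!1!1!3!] = √(3)
  +(−1)^0/∏(0,0,2,0,1,1)! = 1/2  (running 1/2)
⟨..|..⟩ = √(3)·(1/2) = +0.866025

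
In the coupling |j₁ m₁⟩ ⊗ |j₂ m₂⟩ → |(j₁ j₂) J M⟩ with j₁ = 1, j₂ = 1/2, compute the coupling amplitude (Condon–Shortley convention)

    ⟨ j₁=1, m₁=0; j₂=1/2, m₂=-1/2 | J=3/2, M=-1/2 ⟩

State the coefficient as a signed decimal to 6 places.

j₁+j₂−J=0  J+j₁−j₂=2  J−j₁+j₂=1  j₁+j₂+J+1=4
(j₁±m₁, j₂±m₂, J±M) = (1,1,0,1,1,2)
P² = 2/3
sum k=0..0:
  [0] +1/1 = 1
S = 1
C² = P²·S² = 2/3 ; C = +0.816497

+√(2/3) = +0.816497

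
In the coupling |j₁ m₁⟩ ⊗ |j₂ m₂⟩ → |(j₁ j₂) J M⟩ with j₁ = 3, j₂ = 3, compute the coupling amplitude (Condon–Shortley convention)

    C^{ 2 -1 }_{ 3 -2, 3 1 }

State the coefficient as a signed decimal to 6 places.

−√(5/28) ≈ -0.422577

√[5·4!2!2!/9! · 1!5!4!2!1!3!] = √(320/7)
  +(−1)^3/∏(3,1,2,1,0,1)! = -1/12  (running -1/12)
  +(−1)^4/∏(4,0,1,0,1,2)! = 1/48  (running -1/16)
⟨..|..⟩ = √(320/7)·(-1/16) = -0.422577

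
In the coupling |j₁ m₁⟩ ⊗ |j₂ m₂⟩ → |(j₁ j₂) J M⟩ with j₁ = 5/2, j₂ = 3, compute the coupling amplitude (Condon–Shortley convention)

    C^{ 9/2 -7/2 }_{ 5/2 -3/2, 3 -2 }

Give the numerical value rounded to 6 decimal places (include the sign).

j₁+j₂−J=1  J+j₁−j₂=4  J−j₁+j₂=5  j₁+j₂+J+1=11
(j₁±m₁, j₂±m₂, J±M) = (1,4,1,5,1,8)
P² = 921600/11
sum k=0..1:
  [0] +1/576 = 1/576
  [1] −1/720 = -1/720
S = 1/2880
C² = P²·S² = 1/99 ; C = +0.100504

+0.100504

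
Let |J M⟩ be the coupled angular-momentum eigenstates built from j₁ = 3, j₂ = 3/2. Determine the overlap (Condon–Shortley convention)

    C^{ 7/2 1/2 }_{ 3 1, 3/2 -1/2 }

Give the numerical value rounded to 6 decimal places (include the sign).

+√(2/7) ≈ +0.534522

√[8·1!5!2!/9! · 4!2!1!2!4!3!] = √(512/7)
  +(−1)^0/∏(0,1,2,1,3,1)! = 1/12  (running 1/12)
  +(−1)^1/∏(1,0,1,0,4,2)! = -1/48  (running 1/16)
⟨..|..⟩ = √(512/7)·(1/16) = +0.534522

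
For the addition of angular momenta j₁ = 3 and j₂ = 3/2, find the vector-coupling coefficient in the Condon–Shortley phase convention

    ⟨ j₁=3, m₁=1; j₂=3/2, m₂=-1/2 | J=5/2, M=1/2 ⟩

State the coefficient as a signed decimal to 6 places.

triangle: 2!*4!*1!/8! = 48/40320
(j±m)!: 4!*2!*1!*2!*3!*2! = 1152
prefactor² = (2J+1)*Δ*N² = 288/35
  k=0: +1/(0!*2!*2!*1!*2!*0!) = 1/8
  k=1: −1/(1!*1!*1!*0!*3!*1!) = -1/6
Σ = -1/24  ⇒  CG² = 288/35*(-1/24)² = 1/70
CG = −√(1/70) = -0.119523

-0.119523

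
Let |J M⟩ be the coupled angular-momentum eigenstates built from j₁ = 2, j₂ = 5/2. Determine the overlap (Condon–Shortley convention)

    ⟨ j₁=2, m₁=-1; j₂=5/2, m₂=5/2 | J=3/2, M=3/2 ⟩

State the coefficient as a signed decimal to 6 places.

-0.534522  (= −√(2/7))

triangle: 3!*1!*2!/7! = 12/5040
(j±m)!: 1!*3!*5!*0!*3!*0! = 4320
prefactor² = (2J+1)*Δ*N² = 288/7
  k=3: −1/(3!*0!*0!*2!*1!*0!) = -1/12
Σ = -1/12  ⇒  CG² = 288/7*(-1/12)² = 2/7
CG = −√(2/7) = -0.534522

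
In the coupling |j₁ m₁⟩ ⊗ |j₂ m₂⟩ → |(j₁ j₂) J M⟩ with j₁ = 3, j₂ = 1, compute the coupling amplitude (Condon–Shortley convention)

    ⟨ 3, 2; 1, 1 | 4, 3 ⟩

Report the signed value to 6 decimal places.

√[9·0!6!2!/9! · 5!1!2!0!7!1!] = √(43200)
  +(−1)^0/∏(0,0,1,2,5,0)! = 1/240  (running 1/240)
⟨..|..⟩ = √(43200)·(1/240) = +0.866025

+0.866025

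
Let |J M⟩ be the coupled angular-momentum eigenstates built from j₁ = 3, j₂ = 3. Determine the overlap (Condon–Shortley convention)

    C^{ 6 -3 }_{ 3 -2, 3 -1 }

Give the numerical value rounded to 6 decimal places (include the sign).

+√(9/22) ≈ +0.639602

triangle: 0!*6!*6!/13! = 518400/6227020800
(j±m)!: 1!*5!*2!*4!*3!*9! = 12541132800
prefactor² = (2J+1)*Δ*N² = 149299200/11
  k=0: +1/(0!*0!*5!*2!*1!*4!) = 1/5760
Σ = 1/5760  ⇒  CG² = 149299200/11*1/5760² = 9/22
CG = +√(9/22) = +0.639602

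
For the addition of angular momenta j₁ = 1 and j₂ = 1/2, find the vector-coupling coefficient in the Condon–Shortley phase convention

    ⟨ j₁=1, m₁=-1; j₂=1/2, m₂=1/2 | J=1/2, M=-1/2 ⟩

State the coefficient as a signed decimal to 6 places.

√[2·1!1!0!/3! · 0!2!1!0!0!1!] = √(2/3)
  +(−1)^1/∏(1,0,1,0,0,0)! = -1  (running -1)
⟨..|..⟩ = √(2/3)·(-1) = -0.816497

−√(2/3) = -0.816497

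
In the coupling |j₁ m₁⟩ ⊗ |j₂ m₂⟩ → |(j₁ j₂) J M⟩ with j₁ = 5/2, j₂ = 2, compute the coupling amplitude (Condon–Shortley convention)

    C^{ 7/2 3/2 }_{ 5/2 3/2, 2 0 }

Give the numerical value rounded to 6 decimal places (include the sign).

+√(2/7) ≈ +0.534522

triangle: 1!·4!·3!/9! = 144/362880
(j±m)!: 4!·1!·2!·2!·5!·2! = 23040
prefactor² = (2J+1)·Δ·N² = 512/7
  k=0: +1/(0!·1!·1!·2!·3!·1!) = 1/12
  k=1: −1/(1!·0!·0!·1!·4!·2!) = -1/48
Σ = 1/16  ⇒  CG² = 512/7·1/16² = 2/7
CG = +√(2/7) = +0.534522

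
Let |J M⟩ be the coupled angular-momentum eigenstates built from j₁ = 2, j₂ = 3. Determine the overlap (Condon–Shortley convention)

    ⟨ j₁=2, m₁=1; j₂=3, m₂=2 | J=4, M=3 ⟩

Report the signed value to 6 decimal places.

j₁+j₂−J=1  J+j₁−j₂=3  J−j₁+j₂=5  j₁+j₂+J+1=10
(j₁±m₁, j₂±m₂, J±M) = (3,1,5,1,7,1)
P² = 6480
sum k=0..1:
  [0] +1/240 = 1/240
  [1] −1/144 = -1/144
S = -1/360
C² = P²·S² = 1/20 ; C = -0.223607

-0.223607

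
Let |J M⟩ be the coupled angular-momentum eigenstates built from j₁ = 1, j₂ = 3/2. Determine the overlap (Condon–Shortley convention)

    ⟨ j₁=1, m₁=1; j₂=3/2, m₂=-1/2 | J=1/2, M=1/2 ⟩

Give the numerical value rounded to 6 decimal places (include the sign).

+√(1/6) ≈ +0.408248

j₁+j₂−J=2  J+j₁−j₂=0  J−j₁+j₂=1  j₁+j₂+J+1=4
(j₁±m₁, j₂±m₂, J±M) = (2,0,1,2,1,0)
P² = 2/3
sum k=0..0:
  [0] +1/2 = 1/2
S = 1/2
C² = P²·S² = 1/6 ; C = +0.408248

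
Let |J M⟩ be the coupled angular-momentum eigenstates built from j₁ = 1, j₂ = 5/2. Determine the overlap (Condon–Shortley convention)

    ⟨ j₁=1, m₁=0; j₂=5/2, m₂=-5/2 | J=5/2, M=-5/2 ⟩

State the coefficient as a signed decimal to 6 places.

j₁+j₂−J=1  J+j₁−j₂=1  J−j₁+j₂=4  j₁+j₂+J+1=7
(j₁±m₁, j₂±m₂, J±M) = (1,1,0,5,0,5)
P² = 2880/7
sum k=0..0:
  [0] +1/24 = 1/24
S = 1/24
C² = P²·S² = 5/7 ; C = +0.845154

+0.845154  (= +√(5/7))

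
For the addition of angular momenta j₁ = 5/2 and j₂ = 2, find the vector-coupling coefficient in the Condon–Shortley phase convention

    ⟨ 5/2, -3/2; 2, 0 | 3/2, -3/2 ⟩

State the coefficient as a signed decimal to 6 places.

+0.585540

√[4·3!2!1!/7! · 1!4!2!2!0!3!] = √(192/35)
  +(−1)^2/∏(2,1,2,0,0,1)! = 1/4  (running 1/4)
⟨..|..⟩ = √(192/35)·(1/4) = +0.585540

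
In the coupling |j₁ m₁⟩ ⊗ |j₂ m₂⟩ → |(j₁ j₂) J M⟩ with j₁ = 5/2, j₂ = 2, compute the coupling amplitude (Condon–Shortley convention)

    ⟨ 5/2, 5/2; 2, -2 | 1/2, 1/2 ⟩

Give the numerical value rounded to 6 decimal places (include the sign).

triangle: 4!*1!*0!/6! = 24/720
(j±m)!: 5!*0!*0!*4!*1!*0! = 2880
prefactor² = (2J+1)*Δ*N² = 192
  k=0: +1/(0!*4!*0!*0!*1!*0!) = 1/24
Σ = 1/24  ⇒  CG² = 192*1/24² = 1/3
CG = +√(1/3) = +0.577350

+0.577350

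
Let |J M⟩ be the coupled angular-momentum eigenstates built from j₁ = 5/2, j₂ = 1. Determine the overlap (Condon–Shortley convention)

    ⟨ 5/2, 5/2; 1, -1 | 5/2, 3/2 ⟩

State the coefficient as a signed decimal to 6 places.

+0.534522

√[6·1!4!1!/7! · 5!0!0!2!4!1!] = √(1152/7)
  +(−1)^0/∏(0,1,0,0,4,1)! = 1/24  (running 1/24)
⟨..|..⟩ = √(1152/7)·(1/24) = +0.534522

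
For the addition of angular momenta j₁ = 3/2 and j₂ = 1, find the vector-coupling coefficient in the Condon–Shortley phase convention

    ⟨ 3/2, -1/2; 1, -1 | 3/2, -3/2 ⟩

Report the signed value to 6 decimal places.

+0.632456  (= +√(2/5))

j₁+j₂−J=1  J+j₁−j₂=2  J−j₁+j₂=1  j₁+j₂+J+1=5
(j₁±m₁, j₂±m₂, J±M) = (1,2,0,2,0,3)
P² = 8/5
sum k=0..0:
  [0] +1/2 = 1/2
S = 1/2
C² = P²·S² = 2/5 ; C = +0.632456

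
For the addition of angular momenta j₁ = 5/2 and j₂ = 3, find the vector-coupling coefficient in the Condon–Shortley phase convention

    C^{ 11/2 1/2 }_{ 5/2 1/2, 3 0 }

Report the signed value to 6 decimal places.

+√(100/231) ≈ +0.657952

√[12·0!5!6!/12! · 3!2!3!3!6!5!] = √(6220800/77)
  +(−1)^0/∏(0,0,2,3,3,3)! = 1/432  (running 1/432)
⟨..|..⟩ = √(6220800/77)·(1/432) = +0.657952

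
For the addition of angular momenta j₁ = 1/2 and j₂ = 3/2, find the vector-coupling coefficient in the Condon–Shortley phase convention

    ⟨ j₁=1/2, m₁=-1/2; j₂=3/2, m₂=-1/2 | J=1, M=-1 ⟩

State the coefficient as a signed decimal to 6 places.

√[3·1!0!2!/4! · 0!1!1!2!0!2!] = √(1)
  +(−1)^1/∏(1,0,0,0,0,2)! = -1/2  (running -1/2)
⟨..|..⟩ = √(1)·(-1/2) = -0.500000

−√(1/4) = -0.500000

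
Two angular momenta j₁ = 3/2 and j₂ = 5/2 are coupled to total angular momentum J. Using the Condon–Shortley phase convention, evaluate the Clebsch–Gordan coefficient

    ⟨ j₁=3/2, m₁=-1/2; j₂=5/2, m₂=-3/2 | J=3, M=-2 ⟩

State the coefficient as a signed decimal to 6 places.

+√(1/12) = +0.288675

triangle: 1!·2!·4!/8! = 48/40320
(j±m)!: 1!·2!·1!·4!·1!·5! = 5760
prefactor² = (2J+1)·Δ·N² = 48
  k=0: +1/(0!·1!·2!·1!·0!·3!) = 1/12
  k=1: −1/(1!·0!·1!·0!·1!·4!) = -1/24
Σ = 1/24  ⇒  CG² = 48·1/24² = 1/12
CG = +√(1/12) = +0.288675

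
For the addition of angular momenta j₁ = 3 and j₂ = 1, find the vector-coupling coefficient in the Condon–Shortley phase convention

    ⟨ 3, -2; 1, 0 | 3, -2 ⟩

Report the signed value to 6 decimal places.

j₁+j₂−J=1  J+j₁−j₂=5  J−j₁+j₂=1  j₁+j₂+J+1=8
(j₁±m₁, j₂±m₂, J±M) = (1,5,1,1,1,5)
P² = 300
sum k=0..1:
  [0] +1/120 = 1/120
  [1] −1/24 = -1/24
S = -1/30
C² = P²·S² = 1/3 ; C = -0.577350

−√(1/3) = -0.577350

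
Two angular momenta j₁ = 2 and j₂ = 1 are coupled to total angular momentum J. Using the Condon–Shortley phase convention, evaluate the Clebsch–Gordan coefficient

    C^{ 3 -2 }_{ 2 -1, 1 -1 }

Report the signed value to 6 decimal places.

√[7·0!4!2!/7! · 1!3!0!2!1!5!] = √(96)
  +(−1)^0/∏(0,0,3,0,1,2)! = 1/12  (running 1/12)
⟨..|..⟩ = √(96)·(1/12) = +0.816497

+√(2/3) ≈ +0.816497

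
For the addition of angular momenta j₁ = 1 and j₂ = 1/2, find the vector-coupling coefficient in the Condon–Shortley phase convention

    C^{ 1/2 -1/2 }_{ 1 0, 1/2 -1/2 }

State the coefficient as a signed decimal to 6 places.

j₁+j₂−J=1  J+j₁−j₂=1  J−j₁+j₂=0  j₁+j₂+J+1=3
(j₁±m₁, j₂±m₂, J±M) = (1,1,0,1,0,1)
P² = 1/3
sum k=0..0:
  [0] +1/1 = 1
S = 1
C² = P²·S² = 1/3 ; C = +0.577350

+√(1/3) = +0.577350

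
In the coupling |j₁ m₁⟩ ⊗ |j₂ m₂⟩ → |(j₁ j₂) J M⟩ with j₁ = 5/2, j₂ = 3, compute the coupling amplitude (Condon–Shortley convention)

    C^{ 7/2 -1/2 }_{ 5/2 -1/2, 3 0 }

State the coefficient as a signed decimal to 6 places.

j₁+j₂−J=2  J+j₁−j₂=3  J−j₁+j₂=4  j₁+j₂+J+1=10
(j₁±m₁, j₂±m₂, J±M) = (2,3,3,3,3,4)
P² = 6912/175
sum k=0..2:
  [0] +1/72 = 1/72
  [1] −1/8 = -1/8
  [2] +1/24 = 1/24
S = -5/72
C² = P²·S² = 4/21 ; C = -0.436436

−√(4/21) = -0.436436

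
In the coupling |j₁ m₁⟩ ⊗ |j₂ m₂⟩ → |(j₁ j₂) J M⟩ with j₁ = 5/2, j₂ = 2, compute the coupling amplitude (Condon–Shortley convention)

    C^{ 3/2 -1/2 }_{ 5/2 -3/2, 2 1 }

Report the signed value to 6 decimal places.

+0.138013

√[4·3!2!1!/7! · 1!4!3!1!1!2!] = √(96/35)
  +(−1)^2/∏(2,1,2,1,0,0)! = 1/4  (running 1/4)
  +(−1)^3/∏(3,0,1,0,1,1)! = -1/6  (running 1/12)
⟨..|..⟩ = √(96/35)·(1/12) = +0.138013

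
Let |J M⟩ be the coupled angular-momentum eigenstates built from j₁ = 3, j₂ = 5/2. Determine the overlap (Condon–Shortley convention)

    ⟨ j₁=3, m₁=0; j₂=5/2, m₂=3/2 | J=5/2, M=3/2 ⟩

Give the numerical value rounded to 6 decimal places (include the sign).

√[6·3!3!2!/9! · 3!3!4!1!4!1!] = √(864/35)
  +(−1)^2/∏(2,1,1,2,2,0)! = 1/8  (running 1/8)
  +(−1)^3/∏(3,0,0,1,3,1)! = -1/36  (running 7/72)
⟨..|..⟩ = √(864/35)·(7/72) = +0.483046

+0.483046  (= +√(7/30))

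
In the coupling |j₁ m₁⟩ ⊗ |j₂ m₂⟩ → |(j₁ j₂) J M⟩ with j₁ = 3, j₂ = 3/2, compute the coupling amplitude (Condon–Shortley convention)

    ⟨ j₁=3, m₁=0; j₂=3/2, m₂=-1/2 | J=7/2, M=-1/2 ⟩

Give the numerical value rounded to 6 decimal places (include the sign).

√[8·1!5!2!/9! · 3!3!1!2!3!4!] = √(384/7)
  +(−1)^0/∏(0,1,3,1,2,1)! = 1/12  (running 1/12)
  +(−1)^1/∏(1,0,2,0,3,2)! = -1/24  (running 1/24)
⟨..|..⟩ = √(384/7)·(1/24) = +0.308607

+√(2/21) ≈ +0.308607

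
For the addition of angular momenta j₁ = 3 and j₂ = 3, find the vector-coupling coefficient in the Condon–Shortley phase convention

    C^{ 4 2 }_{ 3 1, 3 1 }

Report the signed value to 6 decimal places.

−√(20/77) = -0.509647

√[9·2!4!4!/11! · 4!2!4!2!6!2!] = √(331776/385)
  +(−1)^0/∏(0,2,2,4,2,0)! = 1/192  (running 1/192)
  +(−1)^1/∏(1,1,1,3,3,1)! = -1/36  (running -13/576)
  +(−1)^2/∏(2,0,0,2,4,2)! = 1/192  (running -5/288)
⟨..|..⟩ = √(331776/385)·(-5/288) = -0.509647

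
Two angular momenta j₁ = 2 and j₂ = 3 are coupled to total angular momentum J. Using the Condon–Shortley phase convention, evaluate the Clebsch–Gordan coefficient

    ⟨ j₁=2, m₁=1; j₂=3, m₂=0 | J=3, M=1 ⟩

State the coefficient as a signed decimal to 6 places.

−√(1/30) ≈ -0.182574

j₁+j₂−J=2  J+j₁−j₂=2  J−j₁+j₂=4  j₁+j₂+J+1=9
(j₁±m₁, j₂±m₂, J±M) = (3,1,3,3,4,2)
P² = 96/5
sum k=0..1:
  [0] +1/12 = 1/12
  [1] −1/8 = -1/8
S = -1/24
C² = P²·S² = 1/30 ; C = -0.182574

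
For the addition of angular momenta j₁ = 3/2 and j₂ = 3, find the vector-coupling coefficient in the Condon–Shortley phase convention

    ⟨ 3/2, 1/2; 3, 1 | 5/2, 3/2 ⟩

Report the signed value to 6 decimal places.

j₁+j₂−J=2  J+j₁−j₂=1  J−j₁+j₂=4  j₁+j₂+J+1=8
(j₁±m₁, j₂±m₂, J±M) = (2,1,4,2,4,1)
P² = 576/35
sum k=0..1:
  [0] +1/48 = 1/48
  [1] −1/6 = -1/6
S = -7/48
C² = P²·S² = 7/20 ; C = -0.591608

−√(7/20) ≈ -0.591608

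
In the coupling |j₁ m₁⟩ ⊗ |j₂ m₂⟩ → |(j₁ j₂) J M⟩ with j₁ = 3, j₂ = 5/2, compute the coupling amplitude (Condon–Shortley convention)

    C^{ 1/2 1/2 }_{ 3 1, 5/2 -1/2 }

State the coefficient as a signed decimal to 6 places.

+0.436436  (= +√(4/21))

j₁+j₂−J=5  J+j₁−j₂=1  J−j₁+j₂=0  j₁+j₂+J+1=7
(j₁±m₁, j₂±m₂, J±M) = (4,2,2,3,1,0)
P² = 192/7
sum k=2..2:
  [2] +1/12 = 1/12
S = 1/12
C² = P²·S² = 4/21 ; C = +0.436436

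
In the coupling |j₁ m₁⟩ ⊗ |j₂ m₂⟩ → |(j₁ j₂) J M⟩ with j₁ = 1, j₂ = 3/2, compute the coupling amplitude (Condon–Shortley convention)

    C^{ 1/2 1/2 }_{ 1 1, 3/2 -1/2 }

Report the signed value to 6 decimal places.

j₁+j₂−J=2  J+j₁−j₂=0  J−j₁+j₂=1  j₁+j₂+J+1=4
(j₁±m₁, j₂±m₂, J±M) = (2,0,1,2,1,0)
P² = 2/3
sum k=0..0:
  [0] +1/2 = 1/2
S = 1/2
C² = P²·S² = 1/6 ; C = +0.408248

+√(1/6) = +0.408248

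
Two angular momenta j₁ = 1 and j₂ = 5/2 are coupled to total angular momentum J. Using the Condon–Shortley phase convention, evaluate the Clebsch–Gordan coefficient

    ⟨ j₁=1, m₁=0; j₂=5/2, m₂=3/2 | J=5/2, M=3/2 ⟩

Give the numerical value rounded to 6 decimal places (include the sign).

triangle: 1!*1!*4!/7! = 24/5040
(j±m)!: 1!*1!*4!*1!*4!*1! = 576
prefactor² = (2J+1)*Δ*N² = 576/35
  k=0: +1/(0!*1!*1!*4!*0!*0!) = 1/24
  k=1: −1/(1!*0!*0!*3!*1!*1!) = -1/6
Σ = -1/8  ⇒  CG² = 576/35*(-1/8)² = 9/35
CG = −√(9/35) = -0.507093

-0.507093  (= −√(9/35))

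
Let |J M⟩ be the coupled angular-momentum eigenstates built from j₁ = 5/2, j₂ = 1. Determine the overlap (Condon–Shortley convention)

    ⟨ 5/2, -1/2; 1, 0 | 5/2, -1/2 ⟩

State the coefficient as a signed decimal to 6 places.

√[6·1!4!1!/7! · 2!3!1!1!2!3!] = √(144/35)
  +(−1)^0/∏(0,1,3,1,1,0)! = 1/6  (running 1/6)
  +(−1)^1/∏(1,0,2,0,2,1)! = -1/4  (running -1/12)
⟨..|..⟩ = √(144/35)·(-1/12) = -0.169031

-0.169031  (= −√(1/35))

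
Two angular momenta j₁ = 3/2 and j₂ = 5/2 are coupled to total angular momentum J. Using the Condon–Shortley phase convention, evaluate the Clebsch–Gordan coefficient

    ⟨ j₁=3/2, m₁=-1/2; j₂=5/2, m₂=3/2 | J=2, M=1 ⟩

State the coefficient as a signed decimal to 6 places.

+√(1/42) ≈ +0.154303

j₁+j₂−J=2  J+j₁−j₂=1  J−j₁+j₂=3  j₁+j₂+J+1=7
(j₁±m₁, j₂±m₂, J±M) = (1,2,4,1,3,1)
P² = 24/7
sum k=1..2:
  [1] −1/6 = -1/6
  [2] +1/4 = 1/4
S = 1/12
C² = P²·S² = 1/42 ; C = +0.154303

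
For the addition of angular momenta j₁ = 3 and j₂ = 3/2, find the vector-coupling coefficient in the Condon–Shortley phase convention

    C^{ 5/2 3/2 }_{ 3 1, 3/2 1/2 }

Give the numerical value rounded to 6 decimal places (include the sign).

−√(7/20) = -0.591608

triangle: 2!·4!·1!/8! = 48/40320
(j±m)!: 4!·2!·2!·1!·4!·1! = 2304
prefactor² = (2J+1)·Δ·N² = 576/35
  k=1: −1/(1!·1!·1!·1!·3!·0!) = -1/6
  k=2: +1/(2!·0!·0!·0!·4!·1!) = 1/48
Σ = -7/48  ⇒  CG² = 576/35·(-7/48)² = 7/20
CG = −√(7/20) = -0.591608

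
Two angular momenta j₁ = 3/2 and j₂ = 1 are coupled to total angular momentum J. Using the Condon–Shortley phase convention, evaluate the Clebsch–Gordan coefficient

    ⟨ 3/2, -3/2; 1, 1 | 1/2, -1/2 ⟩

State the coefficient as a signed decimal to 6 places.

+0.707107

j₁+j₂−J=2  J+j₁−j₂=1  J−j₁+j₂=0  j₁+j₂+J+1=4
(j₁±m₁, j₂±m₂, J±M) = (0,3,2,0,0,1)
P² = 2
sum k=2..2:
  [2] +1/2 = 1/2
S = 1/2
C² = P²·S² = 1/2 ; C = +0.707107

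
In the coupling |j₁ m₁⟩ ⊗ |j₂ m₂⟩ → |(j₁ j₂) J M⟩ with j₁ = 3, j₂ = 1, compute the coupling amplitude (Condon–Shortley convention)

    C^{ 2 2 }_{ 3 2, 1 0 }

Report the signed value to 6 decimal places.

−√(5/21) = -0.487950

triangle: 2!·4!·0!/7! = 48/5040
(j±m)!: 5!·1!·1!·1!·4!·0! = 2880
prefactor² = (2J+1)·Δ·N² = 960/7
  k=1: −1/(1!·1!·0!·0!·4!·0!) = -1/24
Σ = -1/24  ⇒  CG² = 960/7·(-1/24)² = 5/21
CG = −√(5/21) = -0.487950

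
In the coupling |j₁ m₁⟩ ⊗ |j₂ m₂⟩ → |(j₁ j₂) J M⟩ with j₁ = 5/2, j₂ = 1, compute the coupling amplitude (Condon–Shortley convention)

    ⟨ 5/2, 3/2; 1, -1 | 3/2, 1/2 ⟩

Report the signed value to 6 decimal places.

+0.632456  (= +√(2/5))

j₁+j₂−J=2  J+j₁−j₂=3  J−j₁+j₂=0  j₁+j₂+J+1=6
(j₁±m₁, j₂±m₂, J±M) = (4,1,0,2,2,1)
P² = 32/5
sum k=0..0:
  [0] +1/4 = 1/4
S = 1/4
C² = P²·S² = 2/5 ; C = +0.632456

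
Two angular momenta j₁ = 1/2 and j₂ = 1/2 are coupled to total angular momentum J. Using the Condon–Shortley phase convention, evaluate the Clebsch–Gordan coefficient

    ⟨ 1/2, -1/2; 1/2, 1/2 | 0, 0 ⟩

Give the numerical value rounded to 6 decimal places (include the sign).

-0.707107  (= −√(1/2))

j₁+j₂−J=1  J+j₁−j₂=0  J−j₁+j₂=0  j₁+j₂+J+1=2
(j₁±m₁, j₂±m₂, J±M) = (0,1,1,0,0,0)
P² = 1/2
sum k=1..1:
  [1] −1/1 = -1
S = -1
C² = P²·S² = 1/2 ; C = -0.707107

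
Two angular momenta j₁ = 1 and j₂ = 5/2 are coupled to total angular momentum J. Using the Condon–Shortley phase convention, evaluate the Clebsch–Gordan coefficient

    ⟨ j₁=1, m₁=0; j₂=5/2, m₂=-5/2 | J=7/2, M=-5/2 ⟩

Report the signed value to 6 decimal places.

+0.534522

√[8·0!2!5!/8! · 1!1!0!5!1!6!] = √(28800/7)
  +(−1)^0/∏(0,0,1,0,1,5)! = 1/120  (running 1/120)
⟨..|..⟩ = √(28800/7)·(1/120) = +0.534522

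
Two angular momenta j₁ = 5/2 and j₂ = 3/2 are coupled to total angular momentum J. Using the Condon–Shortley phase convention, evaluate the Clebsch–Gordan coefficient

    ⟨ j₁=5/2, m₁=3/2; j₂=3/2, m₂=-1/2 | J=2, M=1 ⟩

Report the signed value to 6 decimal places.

j₁+j₂−J=2  J+j₁−j₂=3  J−j₁+j₂=1  j₁+j₂+J+1=7
(j₁±m₁, j₂±m₂, J±M) = (4,1,1,2,3,1)
P² = 24/7
sum k=0..1:
  [0] +1/4 = 1/4
  [1] −1/6 = -1/6
S = 1/12
C² = P²·S² = 1/42 ; C = +0.154303

+√(1/42) ≈ +0.154303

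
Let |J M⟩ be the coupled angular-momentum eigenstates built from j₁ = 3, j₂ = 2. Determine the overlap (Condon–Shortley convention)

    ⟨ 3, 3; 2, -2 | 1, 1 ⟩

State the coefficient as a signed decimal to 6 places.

√[3·4!2!0!/7! · 6!0!0!4!2!0!] = √(6912/7)
  +(−1)^0/∏(0,4,0,0,2,0)! = 1/48  (running 1/48)
⟨..|..⟩ = √(6912/7)·(1/48) = +0.654654

+√(3/7) ≈ +0.654654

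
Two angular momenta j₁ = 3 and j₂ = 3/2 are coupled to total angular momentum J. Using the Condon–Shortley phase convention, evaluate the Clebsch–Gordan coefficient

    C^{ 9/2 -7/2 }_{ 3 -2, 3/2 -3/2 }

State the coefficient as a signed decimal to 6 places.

+0.816497  (= +√(2/3))

√[10·0!6!3!/10! · 1!5!0!3!1!8!] = √(345600)
  +(−1)^0/∏(0,0,5,0,1,3)! = 1/720  (running 1/720)
⟨..|..⟩ = √(345600)·(1/720) = +0.816497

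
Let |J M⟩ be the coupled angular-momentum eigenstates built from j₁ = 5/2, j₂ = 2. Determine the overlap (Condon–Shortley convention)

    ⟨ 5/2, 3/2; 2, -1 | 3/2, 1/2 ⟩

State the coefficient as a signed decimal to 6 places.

√[4·3!2!1!/7! · 4!1!1!3!2!1!] = √(96/35)
  +(−1)^0/∏(0,3,1,1,1,0)! = 1/6  (running 1/6)
  +(−1)^1/∏(1,2,0,0,2,1)! = -1/4  (running -1/12)
⟨..|..⟩ = √(96/35)·(-1/12) = -0.138013

-0.138013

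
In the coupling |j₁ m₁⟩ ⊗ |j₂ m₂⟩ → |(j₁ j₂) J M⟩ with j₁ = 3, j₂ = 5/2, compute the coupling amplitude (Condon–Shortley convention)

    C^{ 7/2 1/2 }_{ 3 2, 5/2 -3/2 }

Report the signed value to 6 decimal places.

+√(20/63) ≈ +0.563436

j₁+j₂−J=2  J+j₁−j₂=4  J−j₁+j₂=3  j₁+j₂+J+1=10
(j₁±m₁, j₂±m₂, J±M) = (5,1,1,4,4,3)
P² = 9216/35
sum k=0..1:
  [0] +1/24 = 1/24
  [1] −1/144 = -1/144
S = 5/144
C² = P²·S² = 20/63 ; C = +0.563436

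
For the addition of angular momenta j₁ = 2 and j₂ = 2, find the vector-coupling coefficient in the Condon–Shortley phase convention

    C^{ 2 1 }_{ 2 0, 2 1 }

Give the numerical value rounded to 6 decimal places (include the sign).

−√(1/14) = -0.267261

j₁+j₂−J=2  J+j₁−j₂=2  J−j₁+j₂=2  j₁+j₂+J+1=7
(j₁±m₁, j₂±m₂, J±M) = (2,2,3,1,3,1)
P² = 8/7
sum k=1..2:
  [1] −1/2 = -1/2
  [2] +1/4 = 1/4
S = -1/4
C² = P²·S² = 1/14 ; C = -0.267261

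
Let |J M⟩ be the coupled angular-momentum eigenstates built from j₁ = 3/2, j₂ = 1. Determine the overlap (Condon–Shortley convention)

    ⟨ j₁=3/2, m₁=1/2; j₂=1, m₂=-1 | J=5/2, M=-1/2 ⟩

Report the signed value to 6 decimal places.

+0.547723  (= +√(3/10))

triangle: 0!×3!×2!/6! = 12/720
(j±m)!: 2!×1!×0!×2!×2!×3! = 48
prefactor² = (2J+1)×Δ×N² = 24/5
  k=0: +1/(0!×0!×1!×0!×2!×2!) = 1/4
Σ = 1/4  ⇒  CG² = 24/5×1/4² = 3/10
CG = +√(3/10) = +0.547723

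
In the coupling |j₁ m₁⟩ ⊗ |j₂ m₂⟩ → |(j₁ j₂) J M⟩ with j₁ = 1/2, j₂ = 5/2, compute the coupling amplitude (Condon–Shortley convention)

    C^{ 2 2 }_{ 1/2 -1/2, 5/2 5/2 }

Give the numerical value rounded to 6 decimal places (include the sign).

√[5·1!0!4!/6! · 0!1!5!0!4!0!] = √(480)
  +(−1)^1/∏(1,0,0,4,0,0)! = -1/24  (running -1/24)
⟨..|..⟩ = √(480)·(-1/24) = -0.912871

−√(5/6) ≈ -0.912871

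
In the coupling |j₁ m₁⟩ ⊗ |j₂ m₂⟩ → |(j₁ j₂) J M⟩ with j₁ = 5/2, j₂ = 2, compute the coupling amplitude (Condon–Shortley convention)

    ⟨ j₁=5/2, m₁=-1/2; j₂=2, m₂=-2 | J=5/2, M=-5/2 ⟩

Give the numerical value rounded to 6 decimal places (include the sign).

triangle: 2!·3!·2!/8! = 24/40320
(j±m)!: 2!·3!·0!·4!·0!·5! = 34560
prefactor² = (2J+1)·Δ·N² = 864/7
  k=0: +1/(0!·2!·3!·0!·0!·2!) = 1/24
Σ = 1/24  ⇒  CG² = 864/7·1/24² = 3/14
CG = +√(3/14) = +0.462910

+√(3/14) = +0.462910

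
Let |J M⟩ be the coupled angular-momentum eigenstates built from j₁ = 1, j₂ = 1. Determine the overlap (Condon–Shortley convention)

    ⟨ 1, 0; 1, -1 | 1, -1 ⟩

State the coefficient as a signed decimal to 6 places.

√[3·1!1!1!/4! · 1!1!0!2!0!2!] = √(1/2)
  +(−1)^0/∏(0,1,1,0,0,1)! = 1  (running 1)
⟨..|..⟩ = √(1/2)·(1) = +0.707107

+0.707107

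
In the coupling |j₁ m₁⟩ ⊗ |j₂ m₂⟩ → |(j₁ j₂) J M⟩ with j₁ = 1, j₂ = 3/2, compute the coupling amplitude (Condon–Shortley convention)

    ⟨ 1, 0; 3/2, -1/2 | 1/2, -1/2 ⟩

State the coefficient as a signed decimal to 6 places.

-0.577350

√[2·2!0!1!/4! · 1!1!1!2!0!1!] = √(1/3)
  +(−1)^1/∏(1,1,0,0,0,1)! = -1  (running -1)
⟨..|..⟩ = √(1/3)·(-1) = -0.577350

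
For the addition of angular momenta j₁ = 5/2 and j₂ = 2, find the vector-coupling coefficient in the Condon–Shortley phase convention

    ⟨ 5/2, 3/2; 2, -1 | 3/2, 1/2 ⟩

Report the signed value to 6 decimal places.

triangle: 3!·2!·1!/7! = 12/5040
(j±m)!: 4!·1!·1!·3!·2!·1! = 288
prefactor² = (2J+1)·Δ·N² = 96/35
  k=0: +1/(0!·3!·1!·1!·1!·0!) = 1/6
  k=1: −1/(1!·2!·0!·0!·2!·1!) = -1/4
Σ = -1/12  ⇒  CG² = 96/35·(-1/12)² = 2/105
CG = −√(2/105) = -0.138013

-0.138013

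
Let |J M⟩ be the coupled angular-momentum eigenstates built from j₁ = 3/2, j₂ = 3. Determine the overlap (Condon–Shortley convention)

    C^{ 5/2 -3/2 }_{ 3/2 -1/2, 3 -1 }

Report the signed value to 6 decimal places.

√[6·2!1!4!/8! · 1!2!2!4!1!4!] = √(576/35)
  +(−1)^1/∏(1,1,1,1,0,3)! = -1/6  (running -1/6)
  +(−1)^2/∏(2,0,0,0,1,4)! = 1/48  (running -7/48)
⟨..|..⟩ = √(576/35)·(-7/48) = -0.591608

-0.591608  (= −√(7/20))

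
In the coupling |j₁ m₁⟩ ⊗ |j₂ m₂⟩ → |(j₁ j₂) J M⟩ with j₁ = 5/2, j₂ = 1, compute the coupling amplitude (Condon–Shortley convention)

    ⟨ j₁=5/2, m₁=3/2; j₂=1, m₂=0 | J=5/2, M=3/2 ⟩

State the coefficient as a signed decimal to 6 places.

+√(9/35) = +0.507093

triangle: 1!·4!·1!/7! = 24/5040
(j±m)!: 4!·1!·1!·1!·4!·1! = 576
prefactor² = (2J+1)·Δ·N² = 576/35
  k=0: +1/(0!·1!·1!·1!·3!·0!) = 1/6
  k=1: −1/(1!·0!·0!·0!·4!·1!) = -1/24
Σ = 1/8  ⇒  CG² = 576/35·1/8² = 9/35
CG = +√(9/35) = +0.507093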